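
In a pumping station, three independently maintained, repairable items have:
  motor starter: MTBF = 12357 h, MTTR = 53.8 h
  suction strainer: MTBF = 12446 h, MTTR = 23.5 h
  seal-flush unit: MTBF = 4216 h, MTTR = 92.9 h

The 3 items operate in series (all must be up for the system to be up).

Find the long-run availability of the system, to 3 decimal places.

0.972

A(motor starter) = MTBF/(MTBF+MTTR) = 12357/(12357+53.8) = 0.995665
A(suction strainer) = MTBF/(MTBF+MTTR) = 12446/(12446+23.5) = 0.998115
A(seal-flush unit) = MTBF/(MTBF+MTTR) = 4216/(4216+92.9) = 0.978440
Series availability: 0.995665 × 0.998115 × 0.978440 = 0.972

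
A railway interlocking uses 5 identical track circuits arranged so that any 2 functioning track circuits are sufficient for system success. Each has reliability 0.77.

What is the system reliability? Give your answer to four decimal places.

0.9886

R = Σ_{i=2}^{5} C(5,i) p^i (1−p)^{5−i} with p = 0.77
C(5,2)·0.77^2·0.23^3 = 0.072138
C(5,3)·0.77^3·0.23^2 = 0.241506
C(5,4)·0.77^4·0.23^1 = 0.404260
C(5,5)·0.77^5·0.23^0 = 0.270678
Sum = 0.9886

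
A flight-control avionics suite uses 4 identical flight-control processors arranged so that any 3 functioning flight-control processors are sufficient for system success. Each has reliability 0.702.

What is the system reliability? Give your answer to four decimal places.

0.6552

R = Σ_{i=3}^{4} C(4,i) p^i (1−p)^{4−i} with p = 0.702
C(4,3)·0.702^3·0.298^1 = 0.412371
C(4,4)·0.702^4·0.298^0 = 0.242856
Sum = 0.6552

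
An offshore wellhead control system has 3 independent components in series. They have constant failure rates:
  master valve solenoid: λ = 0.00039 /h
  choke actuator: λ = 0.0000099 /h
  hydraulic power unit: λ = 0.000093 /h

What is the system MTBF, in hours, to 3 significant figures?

2030

Series of exponential components: λ_sys = Σ λ_i
λ_sys = 0.00039 + 0.0000099 + 0.000093 = 4.9290e-04 /h
MTBF = 1 / λ_sys = 2030 h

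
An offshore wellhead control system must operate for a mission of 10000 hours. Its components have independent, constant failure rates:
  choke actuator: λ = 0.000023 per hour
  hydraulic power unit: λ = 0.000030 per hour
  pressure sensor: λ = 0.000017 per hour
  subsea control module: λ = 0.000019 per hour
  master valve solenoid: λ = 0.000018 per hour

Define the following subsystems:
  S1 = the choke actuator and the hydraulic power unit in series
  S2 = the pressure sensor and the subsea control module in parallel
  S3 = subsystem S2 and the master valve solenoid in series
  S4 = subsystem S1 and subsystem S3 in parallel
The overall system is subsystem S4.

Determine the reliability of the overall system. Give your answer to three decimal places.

0.923

R(choke actuator) = exp(−0.000023 × 10000) = 0.79453
R(hydraulic power unit) = exp(−0.000030 × 10000) = 0.74082
R(pressure sensor) = exp(−0.000017 × 10000) = 0.84366
R(subsea control module) = exp(−0.000019 × 10000) = 0.82696
R(master valve solenoid) = exp(−0.000018 × 10000) = 0.83527
Series (choke actuator and hydraulic power unit): 0.79453 × 0.74082 = 0.58860
Parallel (pressure sensor and subsea control module): 1 − (1 − 0.84366)(1 − 0.82696) = 0.97295
Series ([0.97295] and master valve solenoid): 0.97295 × 0.83527 = 0.81268
Parallel ([0.58860] and [0.81268]): 1 − (1 − 0.58860)(1 − 0.81268) = 0.923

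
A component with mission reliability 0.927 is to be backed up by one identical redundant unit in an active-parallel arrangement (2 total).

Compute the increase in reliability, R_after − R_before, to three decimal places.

R_before = 0.927
R_after = 1 − (1 − 0.927)^2 = 0.995
ΔR = 0.995 − 0.927 = 0.068

0.068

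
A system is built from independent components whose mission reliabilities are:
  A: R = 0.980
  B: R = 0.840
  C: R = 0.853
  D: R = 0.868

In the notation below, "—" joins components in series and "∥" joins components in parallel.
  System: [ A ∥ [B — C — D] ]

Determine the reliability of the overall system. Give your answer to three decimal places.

0.992

Series (B, C, and D): 0.84000 × 0.85300 × 0.86800 = 0.62194
Parallel (A and [0.62194]): 1 − (1 − 0.98000)(1 − 0.62194) = 0.992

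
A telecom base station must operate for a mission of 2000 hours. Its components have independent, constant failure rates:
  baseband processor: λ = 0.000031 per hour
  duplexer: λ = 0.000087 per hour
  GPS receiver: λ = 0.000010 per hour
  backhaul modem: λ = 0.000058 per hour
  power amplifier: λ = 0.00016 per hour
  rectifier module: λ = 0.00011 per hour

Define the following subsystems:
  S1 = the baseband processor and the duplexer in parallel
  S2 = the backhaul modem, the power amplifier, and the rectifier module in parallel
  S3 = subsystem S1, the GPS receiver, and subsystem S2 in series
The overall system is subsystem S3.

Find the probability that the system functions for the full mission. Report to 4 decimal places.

R(baseband processor) = exp(−0.000031 × 2000) = 0.939883
R(duplexer) = exp(−0.000087 × 2000) = 0.840297
R(GPS receiver) = exp(−0.000010 × 2000) = 0.980199
R(backhaul modem) = exp(−0.000058 × 2000) = 0.890475
R(power amplifier) = exp(−0.00016 × 2000) = 0.726149
R(rectifier module) = exp(−0.00011 × 2000) = 0.802519
Parallel (baseband processor and duplexer): 1 − (1 − 0.939883)(1 − 0.840297) = 0.990399
Parallel (backhaul modem, power amplifier, and rectifier module): 1 − (1 − 0.890475)(1 − 0.726149)(1 − 0.802519) = 0.994077
Series ([0.990399], GPS receiver, and [0.994077]): 0.990399 × 0.980199 × 0.994077 = 0.9650

0.9650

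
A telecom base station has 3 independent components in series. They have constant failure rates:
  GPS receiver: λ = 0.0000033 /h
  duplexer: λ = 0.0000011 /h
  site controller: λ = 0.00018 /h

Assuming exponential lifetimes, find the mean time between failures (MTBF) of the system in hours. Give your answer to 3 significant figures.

5420

Series of exponential components: λ_sys = Σ λ_i
λ_sys = 0.0000033 + 0.0000011 + 0.00018 = 1.8440e-04 /h
MTBF = 1 / λ_sys = 5420 h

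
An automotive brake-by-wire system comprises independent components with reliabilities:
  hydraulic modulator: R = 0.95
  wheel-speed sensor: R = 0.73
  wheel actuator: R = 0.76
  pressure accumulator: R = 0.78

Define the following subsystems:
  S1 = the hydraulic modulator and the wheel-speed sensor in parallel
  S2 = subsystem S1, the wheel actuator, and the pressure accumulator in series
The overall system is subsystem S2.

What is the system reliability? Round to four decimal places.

0.5848

Parallel (hydraulic modulator and wheel-speed sensor): 1 − (1 − 0.950000)(1 − 0.730000) = 0.986500
Series ([0.986500], wheel actuator, and pressure accumulator): 0.986500 × 0.760000 × 0.780000 = 0.5848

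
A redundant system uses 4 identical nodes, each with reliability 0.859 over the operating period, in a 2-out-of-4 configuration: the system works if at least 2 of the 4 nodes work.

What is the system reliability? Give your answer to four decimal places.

R = Σ_{i=2}^{4} C(4,i) p^i (1−p)^{4−i} with p = 0.859
C(4,2)·0.859^2·0.141^2 = 0.088019
C(4,3)·0.859^3·0.141^1 = 0.357486
C(4,4)·0.859^4·0.141^0 = 0.544468
Sum = 0.9900

0.9900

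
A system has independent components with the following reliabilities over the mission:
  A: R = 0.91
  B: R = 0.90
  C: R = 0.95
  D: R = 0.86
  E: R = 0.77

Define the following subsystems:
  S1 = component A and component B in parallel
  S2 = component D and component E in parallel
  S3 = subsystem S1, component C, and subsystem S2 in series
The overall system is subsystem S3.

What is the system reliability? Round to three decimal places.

Parallel (A and B): 1 − (1 − 0.91000)(1 − 0.90000) = 0.99100
Parallel (D and E): 1 − (1 − 0.86000)(1 − 0.77000) = 0.96780
Series ([0.99100], C, and [0.96780]): 0.99100 × 0.95000 × 0.96780 = 0.911

0.911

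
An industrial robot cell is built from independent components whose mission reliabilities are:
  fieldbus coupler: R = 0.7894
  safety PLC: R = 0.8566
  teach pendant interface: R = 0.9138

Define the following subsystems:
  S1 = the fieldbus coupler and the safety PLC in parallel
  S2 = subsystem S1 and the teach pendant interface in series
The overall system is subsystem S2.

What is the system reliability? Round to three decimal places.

Parallel (fieldbus coupler and safety PLC): 1 − (1 − 0.78940)(1 − 0.85660) = 0.96980
Series ([0.96980] and teach pendant interface): 0.96980 × 0.91380 = 0.886

0.886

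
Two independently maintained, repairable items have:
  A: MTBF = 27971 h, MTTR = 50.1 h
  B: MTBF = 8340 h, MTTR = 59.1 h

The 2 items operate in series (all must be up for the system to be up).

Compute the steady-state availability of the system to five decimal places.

0.99119

A(A) = MTBF/(MTBF+MTTR) = 27971/(27971+50.1) = 0.998212
A(B) = MTBF/(MTBF+MTTR) = 8340/(8340+59.1) = 0.992964
Series availability: 0.998212 × 0.992964 = 0.99119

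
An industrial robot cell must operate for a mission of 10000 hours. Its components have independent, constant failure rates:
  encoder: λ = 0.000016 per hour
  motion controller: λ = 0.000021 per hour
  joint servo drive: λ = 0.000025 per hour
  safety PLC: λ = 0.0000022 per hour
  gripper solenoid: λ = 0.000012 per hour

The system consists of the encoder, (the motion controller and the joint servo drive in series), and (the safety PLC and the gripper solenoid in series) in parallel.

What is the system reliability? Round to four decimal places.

0.9928

R(encoder) = exp(−0.000016 × 10000) = 0.852144
R(motion controller) = exp(−0.000021 × 10000) = 0.810584
R(joint servo drive) = exp(−0.000025 × 10000) = 0.778801
R(safety PLC) = exp(−0.0000022 × 10000) = 0.978240
R(gripper solenoid) = exp(−0.000012 × 10000) = 0.886920
Series (motion controller and joint servo drive): 0.810584 × 0.778801 = 0.631284
Series (safety PLC and gripper solenoid): 0.978240 × 0.886920 = 0.867621
Parallel (encoder, [0.631284], and [0.867621]): 1 − (1 − 0.852144)(1 − 0.631284)(1 − 0.867621) = 0.9928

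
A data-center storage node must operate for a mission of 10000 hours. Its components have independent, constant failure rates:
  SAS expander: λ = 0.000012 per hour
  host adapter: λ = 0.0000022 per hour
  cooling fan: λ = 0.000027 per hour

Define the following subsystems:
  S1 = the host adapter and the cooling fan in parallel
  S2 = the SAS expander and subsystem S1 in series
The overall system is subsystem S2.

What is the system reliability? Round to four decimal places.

R(SAS expander) = exp(−0.000012 × 10000) = 0.886920
R(host adapter) = exp(−0.0000022 × 10000) = 0.978240
R(cooling fan) = exp(−0.000027 × 10000) = 0.763379
Parallel (host adapter and cooling fan): 1 − (1 − 0.978240)(1 − 0.763379) = 0.994851
Series (SAS expander and [0.994851]): 0.886920 × 0.994851 = 0.8824

0.8824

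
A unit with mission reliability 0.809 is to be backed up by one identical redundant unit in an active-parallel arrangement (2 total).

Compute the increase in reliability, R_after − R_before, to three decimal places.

0.155

R_before = 0.809
R_after = 1 − (1 − 0.809)^2 = 0.964
ΔR = 0.964 − 0.809 = 0.155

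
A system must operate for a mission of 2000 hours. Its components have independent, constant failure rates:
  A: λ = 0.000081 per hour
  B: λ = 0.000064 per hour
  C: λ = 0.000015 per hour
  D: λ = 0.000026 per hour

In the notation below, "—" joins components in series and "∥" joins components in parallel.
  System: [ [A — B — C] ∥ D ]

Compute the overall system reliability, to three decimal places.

0.986

R(A) = exp(−0.000081 × 2000) = 0.85044
R(B) = exp(−0.000064 × 2000) = 0.87985
R(C) = exp(−0.000015 × 2000) = 0.97045
R(D) = exp(−0.000026 × 2000) = 0.94933
Series (A, B, and C): 0.85044 × 0.87985 × 0.97045 = 0.72615
Parallel ([0.72615] and D): 1 − (1 − 0.72615)(1 − 0.94933) = 0.986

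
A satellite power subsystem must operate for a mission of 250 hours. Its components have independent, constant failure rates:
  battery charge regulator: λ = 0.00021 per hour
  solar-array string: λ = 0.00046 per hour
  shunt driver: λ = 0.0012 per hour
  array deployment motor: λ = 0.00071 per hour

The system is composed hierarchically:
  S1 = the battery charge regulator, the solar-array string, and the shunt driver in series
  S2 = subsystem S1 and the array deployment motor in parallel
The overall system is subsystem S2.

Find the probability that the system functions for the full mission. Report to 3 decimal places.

0.939

R(battery charge regulator) = exp(−0.00021 × 250) = 0.94885
R(solar-array string) = exp(−0.00046 × 250) = 0.89137
R(shunt driver) = exp(−0.0012 × 250) = 0.74082
R(array deployment motor) = exp(−0.00071 × 250) = 0.83736
Series (battery charge regulator, solar-array string, and shunt driver): 0.94885 × 0.89137 × 0.74082 = 0.62657
Parallel ([0.62657] and array deployment motor): 1 − (1 − 0.62657)(1 − 0.83736) = 0.939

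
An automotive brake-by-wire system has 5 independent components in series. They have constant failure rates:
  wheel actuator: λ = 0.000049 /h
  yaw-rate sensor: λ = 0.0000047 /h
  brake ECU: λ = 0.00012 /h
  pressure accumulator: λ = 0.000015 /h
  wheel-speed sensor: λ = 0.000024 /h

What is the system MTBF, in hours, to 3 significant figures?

4700

Series of exponential components: λ_sys = Σ λ_i
λ_sys = 0.000049 + 0.0000047 + 0.00012 + 0.000015 + 0.000024 = 2.1270e-04 /h
MTBF = 1 / λ_sys = 4700 h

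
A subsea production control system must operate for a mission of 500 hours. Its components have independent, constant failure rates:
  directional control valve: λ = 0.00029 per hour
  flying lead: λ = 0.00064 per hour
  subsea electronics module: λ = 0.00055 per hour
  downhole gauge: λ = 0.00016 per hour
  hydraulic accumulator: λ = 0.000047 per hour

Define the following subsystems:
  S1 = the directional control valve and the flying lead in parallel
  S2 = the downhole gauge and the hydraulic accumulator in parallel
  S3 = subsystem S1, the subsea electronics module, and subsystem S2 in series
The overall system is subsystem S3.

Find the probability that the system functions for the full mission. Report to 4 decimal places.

0.7302

R(directional control valve) = exp(−0.00029 × 500) = 0.865022
R(flying lead) = exp(−0.00064 × 500) = 0.726149
R(subsea electronics module) = exp(−0.00055 × 500) = 0.759572
R(downhole gauge) = exp(−0.00016 × 500) = 0.923116
R(hydraulic accumulator) = exp(−0.000047 × 500) = 0.976774
Parallel (directional control valve and flying lead): 1 − (1 − 0.865022)(1 − 0.726149) = 0.963036
Parallel (downhole gauge and hydraulic accumulator): 1 − (1 − 0.923116)(1 − 0.976774) = 0.998214
Series ([0.963036], subsea electronics module, and [0.998214]): 0.963036 × 0.759572 × 0.998214 = 0.7302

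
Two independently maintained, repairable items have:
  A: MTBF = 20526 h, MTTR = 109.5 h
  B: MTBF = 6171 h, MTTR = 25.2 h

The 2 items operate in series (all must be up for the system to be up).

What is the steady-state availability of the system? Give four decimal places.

A(A) = MTBF/(MTBF+MTTR) = 20526/(20526+109.5) = 0.994694
A(B) = MTBF/(MTBF+MTTR) = 6171/(6171+25.2) = 0.995933
Series availability: 0.994694 × 0.995933 = 0.9906

0.9906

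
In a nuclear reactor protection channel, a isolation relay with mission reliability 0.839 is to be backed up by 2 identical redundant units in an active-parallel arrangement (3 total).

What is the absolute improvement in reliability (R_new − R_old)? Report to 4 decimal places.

0.1568

R_before = 0.839
R_after = 1 − (1 − 0.839)^3 = 0.9958
ΔR = 0.9958 − 0.839 = 0.1568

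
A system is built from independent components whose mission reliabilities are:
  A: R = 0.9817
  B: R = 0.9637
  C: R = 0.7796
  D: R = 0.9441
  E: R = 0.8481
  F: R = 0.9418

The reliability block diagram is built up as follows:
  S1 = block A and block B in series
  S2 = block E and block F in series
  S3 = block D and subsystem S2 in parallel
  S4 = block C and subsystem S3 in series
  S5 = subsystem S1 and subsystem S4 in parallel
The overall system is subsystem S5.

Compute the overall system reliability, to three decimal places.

Series (A and B): 0.98170 × 0.96370 = 0.94606
Series (E and F): 0.84810 × 0.94180 = 0.79874
Parallel (D and [0.79874]): 1 − (1 − 0.94410)(1 − 0.79874) = 0.98875
Series (C and [0.98875]): 0.77960 × 0.98875 = 0.77083
Parallel ([0.94606] and [0.77083]): 1 − (1 − 0.94606)(1 − 0.77083) = 0.988

0.988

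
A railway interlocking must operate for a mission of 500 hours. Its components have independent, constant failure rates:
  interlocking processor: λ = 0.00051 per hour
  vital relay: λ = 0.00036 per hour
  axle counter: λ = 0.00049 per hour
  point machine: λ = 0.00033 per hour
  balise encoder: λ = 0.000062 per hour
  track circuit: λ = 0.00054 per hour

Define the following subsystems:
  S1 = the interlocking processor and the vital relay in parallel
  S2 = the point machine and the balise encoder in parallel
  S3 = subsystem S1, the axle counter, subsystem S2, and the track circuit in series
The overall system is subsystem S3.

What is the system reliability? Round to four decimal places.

R(interlocking processor) = exp(−0.00051 × 500) = 0.774916
R(vital relay) = exp(−0.00036 × 500) = 0.835270
R(axle counter) = exp(−0.00049 × 500) = 0.782705
R(point machine) = exp(−0.00033 × 500) = 0.847894
R(balise encoder) = exp(−0.000062 × 500) = 0.969476
R(track circuit) = exp(−0.00054 × 500) = 0.763379
Parallel (interlocking processor and vital relay): 1 − (1 − 0.774916)(1 − 0.835270) = 0.962922
Parallel (point machine and balise encoder): 1 − (1 − 0.847894)(1 − 0.969476) = 0.995357
Series ([0.962922], axle counter, [0.995357], and track circuit): 0.962922 × 0.782705 × 0.995357 × 0.763379 = 0.5727

0.5727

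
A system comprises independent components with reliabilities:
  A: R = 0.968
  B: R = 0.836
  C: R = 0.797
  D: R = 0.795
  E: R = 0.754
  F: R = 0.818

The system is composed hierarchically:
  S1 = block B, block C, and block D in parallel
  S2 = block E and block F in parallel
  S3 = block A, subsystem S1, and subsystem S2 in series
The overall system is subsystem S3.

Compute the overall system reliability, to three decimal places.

Parallel (B, C, and D): 1 − (1 − 0.83600)(1 − 0.79700)(1 − 0.79500) = 0.99318
Parallel (E and F): 1 − (1 − 0.75400)(1 − 0.81800) = 0.95523
Series (A, [0.99318], and [0.95523]): 0.96800 × 0.99318 × 0.95523 = 0.918

0.918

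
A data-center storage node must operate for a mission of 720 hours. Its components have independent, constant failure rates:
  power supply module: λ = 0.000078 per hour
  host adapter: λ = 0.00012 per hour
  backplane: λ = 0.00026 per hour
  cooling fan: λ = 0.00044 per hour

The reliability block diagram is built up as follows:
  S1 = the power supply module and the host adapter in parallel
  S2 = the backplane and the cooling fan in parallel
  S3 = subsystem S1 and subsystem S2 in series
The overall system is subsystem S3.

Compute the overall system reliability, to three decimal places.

0.949

R(power supply module) = exp(−0.000078 × 720) = 0.94539
R(host adapter) = exp(−0.00012 × 720) = 0.91723
R(backplane) = exp(−0.00026 × 720) = 0.82928
R(cooling fan) = exp(−0.00044 × 720) = 0.72848
Parallel (power supply module and host adapter): 1 − (1 − 0.94539)(1 − 0.91723) = 0.99548
Parallel (backplane and cooling fan): 1 − (1 − 0.82928)(1 − 0.72848) = 0.95365
Series ([0.99548] and [0.95365]): 0.99548 × 0.95365 = 0.949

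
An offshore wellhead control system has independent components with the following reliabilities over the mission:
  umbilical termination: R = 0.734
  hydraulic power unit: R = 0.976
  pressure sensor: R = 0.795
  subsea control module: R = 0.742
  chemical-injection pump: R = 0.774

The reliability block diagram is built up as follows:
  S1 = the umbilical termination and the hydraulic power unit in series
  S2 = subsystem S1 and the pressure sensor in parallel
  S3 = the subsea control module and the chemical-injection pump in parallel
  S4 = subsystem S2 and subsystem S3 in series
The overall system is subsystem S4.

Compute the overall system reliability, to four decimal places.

0.8869

Series (umbilical termination and hydraulic power unit): 0.734000 × 0.976000 = 0.716384
Parallel ([0.716384] and pressure sensor): 1 − (1 − 0.716384)(1 − 0.795000) = 0.941859
Parallel (subsea control module and chemical-injection pump): 1 − (1 − 0.742000)(1 − 0.774000) = 0.941692
Series ([0.941859] and [0.941692]): 0.941859 × 0.941692 = 0.8869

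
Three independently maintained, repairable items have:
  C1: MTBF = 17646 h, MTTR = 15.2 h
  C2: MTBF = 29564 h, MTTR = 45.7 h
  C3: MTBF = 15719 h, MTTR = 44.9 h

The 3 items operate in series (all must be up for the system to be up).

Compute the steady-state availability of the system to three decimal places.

0.995

A(C1) = MTBF/(MTBF+MTTR) = 17646/(17646+15.2) = 0.999139
A(C2) = MTBF/(MTBF+MTTR) = 29564/(29564+45.7) = 0.998457
A(C3) = MTBF/(MTBF+MTTR) = 15719/(15719+44.9) = 0.997152
Series availability: 0.999139 × 0.998457 × 0.997152 = 0.995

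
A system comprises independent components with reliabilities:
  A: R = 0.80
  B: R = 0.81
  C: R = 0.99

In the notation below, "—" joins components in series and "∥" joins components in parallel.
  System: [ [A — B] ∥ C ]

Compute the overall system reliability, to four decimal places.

0.9965

Series (A and B): 0.800000 × 0.810000 = 0.648000
Parallel ([0.648000] and C): 1 − (1 − 0.648000)(1 − 0.990000) = 0.9965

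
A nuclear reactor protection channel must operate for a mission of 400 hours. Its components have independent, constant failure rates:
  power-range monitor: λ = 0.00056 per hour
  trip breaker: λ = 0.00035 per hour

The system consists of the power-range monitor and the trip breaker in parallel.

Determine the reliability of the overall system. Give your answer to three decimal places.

R(power-range monitor) = exp(−0.00056 × 400) = 0.79932
R(trip breaker) = exp(−0.00035 × 400) = 0.86936
Parallel (power-range monitor and trip breaker): 1 − (1 − 0.79932)(1 − 0.86936) = 0.974

0.974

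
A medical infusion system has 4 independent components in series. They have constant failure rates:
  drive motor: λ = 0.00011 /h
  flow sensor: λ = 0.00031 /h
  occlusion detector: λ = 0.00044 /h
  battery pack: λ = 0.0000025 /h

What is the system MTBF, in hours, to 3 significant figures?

Series of exponential components: λ_sys = Σ λ_i
λ_sys = 0.00011 + 0.00031 + 0.00044 + 0.0000025 = 8.6250e-04 /h
MTBF = 1 / λ_sys = 1160 h

1160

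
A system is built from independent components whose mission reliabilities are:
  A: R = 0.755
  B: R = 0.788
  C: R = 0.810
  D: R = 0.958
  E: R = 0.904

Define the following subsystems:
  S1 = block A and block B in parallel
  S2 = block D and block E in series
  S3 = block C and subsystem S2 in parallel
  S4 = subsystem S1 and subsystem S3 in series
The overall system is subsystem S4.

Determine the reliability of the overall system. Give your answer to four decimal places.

0.9239

Parallel (A and B): 1 − (1 − 0.755000)(1 − 0.788000) = 0.948060
Series (D and E): 0.958000 × 0.904000 = 0.866032
Parallel (C and [0.866032]): 1 − (1 − 0.810000)(1 − 0.866032) = 0.974546
Series ([0.948060] and [0.974546]): 0.948060 × 0.974546 = 0.9239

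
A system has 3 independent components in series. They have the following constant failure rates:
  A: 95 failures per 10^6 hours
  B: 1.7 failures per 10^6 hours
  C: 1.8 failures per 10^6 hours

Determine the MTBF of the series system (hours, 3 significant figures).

Series of exponential components: λ_sys = Σ λ_i
λ_sys = 0.000095 + 0.0000017 + 0.0000018 = 9.8500e-05 /h
MTBF = 1 / λ_sys = 10200 h

10200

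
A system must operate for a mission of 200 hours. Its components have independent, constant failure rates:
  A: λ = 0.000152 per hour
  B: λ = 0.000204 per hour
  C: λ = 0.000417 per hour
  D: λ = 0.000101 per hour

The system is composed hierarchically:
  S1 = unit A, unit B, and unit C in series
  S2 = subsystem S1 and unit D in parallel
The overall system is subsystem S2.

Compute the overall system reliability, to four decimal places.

R(A) = exp(−0.000152 × 200) = 0.970057
R(B) = exp(−0.000204 × 200) = 0.960021
R(C) = exp(−0.000417 × 200) = 0.919983
R(D) = exp(−0.000101 × 200) = 0.980003
Series (A, B, and C): 0.970057 × 0.960021 × 0.919983 = 0.856757
Parallel ([0.856757] and D): 1 − (1 − 0.856757)(1 − 0.980003) = 0.9971

0.9971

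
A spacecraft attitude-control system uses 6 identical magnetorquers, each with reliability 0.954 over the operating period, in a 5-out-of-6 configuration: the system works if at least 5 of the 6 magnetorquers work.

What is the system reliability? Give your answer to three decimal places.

R = Σ_{i=5}^{6} C(6,i) p^i (1−p)^{6−i} with p = 0.954
C(6,5)·0.954^5·0.046^1 = 0.21810
C(6,6)·0.954^6·0.046^0 = 0.75386
Sum = 0.972

0.972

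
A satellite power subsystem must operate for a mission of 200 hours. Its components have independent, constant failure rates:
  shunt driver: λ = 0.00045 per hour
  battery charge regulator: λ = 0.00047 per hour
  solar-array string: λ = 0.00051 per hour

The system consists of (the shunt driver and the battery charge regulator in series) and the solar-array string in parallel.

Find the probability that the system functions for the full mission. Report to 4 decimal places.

R(shunt driver) = exp(−0.00045 × 200) = 0.913931
R(battery charge regulator) = exp(−0.00047 × 200) = 0.910283
R(solar-array string) = exp(−0.00051 × 200) = 0.903030
Series (shunt driver and battery charge regulator): 0.913931 × 0.910283 = 0.831936
Parallel ([0.831936] and solar-array string): 1 − (1 − 0.831936)(1 − 0.903030) = 0.9837

0.9837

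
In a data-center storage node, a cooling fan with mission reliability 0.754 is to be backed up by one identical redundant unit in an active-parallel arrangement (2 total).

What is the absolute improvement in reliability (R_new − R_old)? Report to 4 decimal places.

0.1855

R_before = 0.754
R_after = 1 − (1 − 0.754)^2 = 0.9395
ΔR = 0.9395 − 0.754 = 0.1855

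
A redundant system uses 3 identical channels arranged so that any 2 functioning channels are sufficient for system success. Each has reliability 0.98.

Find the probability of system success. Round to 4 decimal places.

0.9988

R = Σ_{i=2}^{3} C(3,i) p^i (1−p)^{3−i} with p = 0.98
C(3,2)·0.98^2·0.02^1 = 0.057624
C(3,3)·0.98^3·0.02^0 = 0.941192
Sum = 0.9988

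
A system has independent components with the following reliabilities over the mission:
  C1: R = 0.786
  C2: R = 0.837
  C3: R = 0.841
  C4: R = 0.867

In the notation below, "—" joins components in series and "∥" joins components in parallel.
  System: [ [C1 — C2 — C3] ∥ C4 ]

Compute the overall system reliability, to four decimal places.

0.9406

Series (C1, C2, and C3): 0.786000 × 0.837000 × 0.841000 = 0.553279
Parallel ([0.553279] and C4): 1 − (1 − 0.553279)(1 − 0.867000) = 0.9406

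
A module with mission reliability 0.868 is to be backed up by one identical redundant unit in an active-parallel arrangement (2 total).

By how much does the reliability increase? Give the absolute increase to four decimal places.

0.1146

R_before = 0.868
R_after = 1 − (1 − 0.868)^2 = 0.9826
ΔR = 0.9826 − 0.868 = 0.1146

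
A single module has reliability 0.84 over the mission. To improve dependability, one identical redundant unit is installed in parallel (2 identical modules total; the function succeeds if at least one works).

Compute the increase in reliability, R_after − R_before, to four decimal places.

0.1344

R_before = 0.84
R_after = 1 − (1 − 0.84)^2 = 0.9744
ΔR = 0.9744 − 0.84 = 0.1344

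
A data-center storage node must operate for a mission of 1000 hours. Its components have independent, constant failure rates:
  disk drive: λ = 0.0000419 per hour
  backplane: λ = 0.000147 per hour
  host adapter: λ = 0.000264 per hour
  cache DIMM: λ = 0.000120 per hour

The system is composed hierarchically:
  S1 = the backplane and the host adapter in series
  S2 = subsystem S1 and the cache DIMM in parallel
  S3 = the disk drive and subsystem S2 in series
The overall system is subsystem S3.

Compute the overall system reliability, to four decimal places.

R(disk drive) = exp(−0.0000419 × 1000) = 0.958966
R(backplane) = exp(−0.000147 × 1000) = 0.863294
R(host adapter) = exp(−0.000264 × 1000) = 0.767974
R(cache DIMM) = exp(−0.000120 × 1000) = 0.886920
Series (backplane and host adapter): 0.863294 × 0.767974 = 0.662987
Parallel ([0.662987] and cache DIMM): 1 − (1 − 0.662987)(1 − 0.886920) = 0.961891
Series (disk drive and [0.961891]): 0.958966 × 0.961891 = 0.9224

0.9224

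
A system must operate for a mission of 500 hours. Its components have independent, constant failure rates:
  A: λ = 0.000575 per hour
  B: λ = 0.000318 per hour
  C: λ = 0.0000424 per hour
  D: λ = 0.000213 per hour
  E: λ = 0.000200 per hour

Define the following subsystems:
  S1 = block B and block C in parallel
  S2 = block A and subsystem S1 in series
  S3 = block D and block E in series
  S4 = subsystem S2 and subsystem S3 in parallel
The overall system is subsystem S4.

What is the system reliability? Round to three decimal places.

R(A) = exp(−0.000575 × 500) = 0.75014
R(B) = exp(−0.000318 × 500) = 0.85300
R(C) = exp(−0.0000424 × 500) = 0.97902
R(D) = exp(−0.000213 × 500) = 0.89898
R(E) = exp(−0.000200 × 500) = 0.90484
Parallel (B and C): 1 − (1 − 0.85300)(1 − 0.97902) = 0.99692
Series (A and [0.99692]): 0.75014 × 0.99692 = 0.74783
Series (D and E): 0.89898 × 0.90484 = 0.81343
Parallel ([0.74783] and [0.81343]): 1 − (1 − 0.74783)(1 − 0.81343) = 0.953

0.953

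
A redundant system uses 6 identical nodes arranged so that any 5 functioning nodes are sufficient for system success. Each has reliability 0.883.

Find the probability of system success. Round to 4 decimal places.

R = Σ_{i=5}^{6} C(6,i) p^i (1−p)^{6−i} with p = 0.883
C(6,5)·0.883^5·0.117^1 = 0.376826
C(6,6)·0.883^6·0.117^0 = 0.473985
Sum = 0.8508

0.8508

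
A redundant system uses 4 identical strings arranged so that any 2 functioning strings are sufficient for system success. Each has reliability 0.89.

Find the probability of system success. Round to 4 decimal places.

0.9951

R = Σ_{i=2}^{4} C(4,i) p^i (1−p)^{4−i} with p = 0.89
C(4,2)·0.89^2·0.11^2 = 0.057506
C(4,3)·0.89^3·0.11^1 = 0.310186
C(4,4)·0.89^4·0.11^0 = 0.627422
Sum = 0.9951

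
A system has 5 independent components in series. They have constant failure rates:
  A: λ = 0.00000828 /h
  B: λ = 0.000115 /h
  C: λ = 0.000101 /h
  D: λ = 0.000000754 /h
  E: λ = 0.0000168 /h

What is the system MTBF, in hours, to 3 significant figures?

4140

Series of exponential components: λ_sys = Σ λ_i
λ_sys = 0.00000828 + 0.000115 + 0.000101 + 0.000000754 + 0.0000168 = 2.4183e-04 /h
MTBF = 1 / λ_sys = 4140 h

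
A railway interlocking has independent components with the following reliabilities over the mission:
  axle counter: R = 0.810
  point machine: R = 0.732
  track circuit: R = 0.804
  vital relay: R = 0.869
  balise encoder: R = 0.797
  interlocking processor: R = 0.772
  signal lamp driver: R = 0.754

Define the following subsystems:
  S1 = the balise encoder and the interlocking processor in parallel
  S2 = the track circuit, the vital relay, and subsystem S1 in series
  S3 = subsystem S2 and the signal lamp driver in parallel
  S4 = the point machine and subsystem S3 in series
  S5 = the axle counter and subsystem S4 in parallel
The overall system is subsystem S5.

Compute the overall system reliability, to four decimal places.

Parallel (balise encoder and interlocking processor): 1 − (1 − 0.797000)(1 − 0.772000) = 0.953716
Series (track circuit, vital relay, and [0.953716]): 0.804000 × 0.869000 × 0.953716 = 0.666338
Parallel ([0.666338] and signal lamp driver): 1 − (1 − 0.666338)(1 − 0.754000) = 0.917919
Series (point machine and [0.917919]): 0.732000 × 0.917919 = 0.671917
Parallel (axle counter and [0.671917]): 1 − (1 − 0.810000)(1 − 0.671917) = 0.9377

0.9377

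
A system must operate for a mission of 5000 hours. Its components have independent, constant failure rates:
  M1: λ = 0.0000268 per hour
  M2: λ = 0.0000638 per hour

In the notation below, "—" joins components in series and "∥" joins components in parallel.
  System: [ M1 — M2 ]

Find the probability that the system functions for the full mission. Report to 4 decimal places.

0.6357

R(M1) = exp(−0.0000268 × 5000) = 0.874590
R(M2) = exp(−0.0000638 × 5000) = 0.726876
Series (M1 and M2): 0.874590 × 0.726876 = 0.6357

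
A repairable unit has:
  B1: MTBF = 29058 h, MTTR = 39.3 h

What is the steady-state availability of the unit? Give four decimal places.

A(B1) = MTBF/(MTBF+MTTR) = 29058/(29058+39.3) = 0.9986

0.9986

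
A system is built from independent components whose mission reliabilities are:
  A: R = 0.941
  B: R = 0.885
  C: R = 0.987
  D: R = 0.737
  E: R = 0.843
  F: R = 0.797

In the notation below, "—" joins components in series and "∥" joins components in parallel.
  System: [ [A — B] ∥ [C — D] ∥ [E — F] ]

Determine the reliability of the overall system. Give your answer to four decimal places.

Series (A and B): 0.941000 × 0.885000 = 0.832785
Series (C and D): 0.987000 × 0.737000 = 0.727419
Series (E and F): 0.843000 × 0.797000 = 0.671871
Parallel ([0.832785], [0.727419], and [0.671871]): 1 − (1 − 0.832785)(1 − 0.727419)(1 − 0.671871) = 0.9850

0.9850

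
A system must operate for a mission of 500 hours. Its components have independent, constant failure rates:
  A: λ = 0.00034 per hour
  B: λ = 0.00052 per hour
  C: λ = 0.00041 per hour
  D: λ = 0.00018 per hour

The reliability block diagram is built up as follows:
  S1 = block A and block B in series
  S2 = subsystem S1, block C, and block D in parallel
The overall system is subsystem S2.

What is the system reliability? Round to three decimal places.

R(A) = exp(−0.00034 × 500) = 0.84366
R(B) = exp(−0.00052 × 500) = 0.77105
R(C) = exp(−0.00041 × 500) = 0.81465
R(D) = exp(−0.00018 × 500) = 0.91393
Series (A and B): 0.84366 × 0.77105 = 0.65050
Parallel ([0.65050], C, and D): 1 − (1 − 0.65050)(1 − 0.81465)(1 − 0.91393) = 0.994

0.994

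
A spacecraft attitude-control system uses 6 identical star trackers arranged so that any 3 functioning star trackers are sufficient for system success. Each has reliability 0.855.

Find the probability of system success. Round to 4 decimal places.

0.9948

R = Σ_{i=3}^{6} C(6,i) p^i (1−p)^{6−i} with p = 0.855
C(6,3)·0.855^3·0.145^3 = 0.038109
C(6,4)·0.855^4·0.145^2 = 0.168536
C(6,5)·0.855^5·0.145^1 = 0.397512
C(6,6)·0.855^6·0.145^0 = 0.390658
Sum = 0.9948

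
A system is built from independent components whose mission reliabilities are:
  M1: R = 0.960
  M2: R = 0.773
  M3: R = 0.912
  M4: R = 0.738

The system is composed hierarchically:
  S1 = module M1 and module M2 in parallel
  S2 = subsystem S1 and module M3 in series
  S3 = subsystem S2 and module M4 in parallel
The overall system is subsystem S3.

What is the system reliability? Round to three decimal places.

Parallel (M1 and M2): 1 − (1 − 0.96000)(1 − 0.77300) = 0.99092
Series ([0.99092] and M3): 0.99092 × 0.91200 = 0.90372
Parallel ([0.90372] and M4): 1 − (1 − 0.90372)(1 − 0.73800) = 0.975

0.975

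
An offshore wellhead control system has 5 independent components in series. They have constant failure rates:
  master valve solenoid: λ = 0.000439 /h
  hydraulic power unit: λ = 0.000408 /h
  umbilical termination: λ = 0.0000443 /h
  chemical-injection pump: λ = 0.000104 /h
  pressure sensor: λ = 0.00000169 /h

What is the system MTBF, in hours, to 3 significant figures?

Series of exponential components: λ_sys = Σ λ_i
λ_sys = 0.000439 + 0.000408 + 0.0000443 + 0.000104 + 0.00000169 = 9.9699e-04 /h
MTBF = 1 / λ_sys = 1000 h

1000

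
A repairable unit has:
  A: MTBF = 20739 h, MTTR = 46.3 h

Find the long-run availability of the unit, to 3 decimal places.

0.998

A(A) = MTBF/(MTBF+MTTR) = 20739/(20739+46.3) = 0.998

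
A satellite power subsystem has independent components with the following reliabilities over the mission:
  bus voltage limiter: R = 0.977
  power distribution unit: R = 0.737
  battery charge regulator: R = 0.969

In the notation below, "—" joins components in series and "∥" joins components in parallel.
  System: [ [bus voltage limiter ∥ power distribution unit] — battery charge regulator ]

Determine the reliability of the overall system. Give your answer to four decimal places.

Parallel (bus voltage limiter and power distribution unit): 1 − (1 − 0.977000)(1 − 0.737000) = 0.993951
Series ([0.993951] and battery charge regulator): 0.993951 × 0.969000 = 0.9631

0.9631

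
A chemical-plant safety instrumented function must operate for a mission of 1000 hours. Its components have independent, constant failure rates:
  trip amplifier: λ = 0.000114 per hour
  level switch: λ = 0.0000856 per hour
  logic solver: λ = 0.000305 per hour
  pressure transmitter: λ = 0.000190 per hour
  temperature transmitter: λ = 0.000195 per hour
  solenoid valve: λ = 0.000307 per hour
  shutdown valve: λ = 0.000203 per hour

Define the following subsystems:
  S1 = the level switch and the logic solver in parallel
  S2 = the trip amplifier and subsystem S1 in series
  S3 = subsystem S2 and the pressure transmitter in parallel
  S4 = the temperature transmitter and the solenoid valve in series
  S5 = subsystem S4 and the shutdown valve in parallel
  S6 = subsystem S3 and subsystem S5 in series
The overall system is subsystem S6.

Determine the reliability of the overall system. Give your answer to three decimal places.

R(trip amplifier) = exp(−0.000114 × 1000) = 0.89226
R(level switch) = exp(−0.0000856 × 1000) = 0.91796
R(logic solver) = exp(−0.000305 × 1000) = 0.73712
R(pressure transmitter) = exp(−0.000190 × 1000) = 0.82696
R(temperature transmitter) = exp(−0.000195 × 1000) = 0.82283
R(solenoid valve) = exp(−0.000307 × 1000) = 0.73565
R(shutdown valve) = exp(−0.000203 × 1000) = 0.81628
Parallel (level switch and logic solver): 1 − (1 − 0.91796)(1 − 0.73712) = 0.97843
Series (trip amplifier and [0.97843]): 0.89226 × 0.97843 = 0.87301
Parallel ([0.87301] and pressure transmitter): 1 − (1 − 0.87301)(1 − 0.82696) = 0.97803
Series (temperature transmitter and solenoid valve): 0.82283 × 0.73565 = 0.60531
Parallel ([0.60531] and shutdown valve): 1 − (1 − 0.60531)(1 − 0.81628) = 0.92749
Series ([0.97803] and [0.92749]): 0.97803 × 0.92749 = 0.907

0.907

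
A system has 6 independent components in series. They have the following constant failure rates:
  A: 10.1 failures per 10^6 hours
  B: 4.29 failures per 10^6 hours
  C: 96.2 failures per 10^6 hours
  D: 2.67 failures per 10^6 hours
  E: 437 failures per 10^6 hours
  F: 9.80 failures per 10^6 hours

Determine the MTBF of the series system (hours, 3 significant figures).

Series of exponential components: λ_sys = Σ λ_i
λ_sys = 0.0000101 + 0.00000429 + 0.0000962 + 0.00000267 + 0.000437 + 0.00000980 = 5.6006e-04 /h
MTBF = 1 / λ_sys = 1790 h

1790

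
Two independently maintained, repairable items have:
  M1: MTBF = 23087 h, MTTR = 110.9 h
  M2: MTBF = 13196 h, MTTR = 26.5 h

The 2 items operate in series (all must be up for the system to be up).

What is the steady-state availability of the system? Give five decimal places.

A(M1) = MTBF/(MTBF+MTTR) = 23087/(23087+110.9) = 0.995219
A(M2) = MTBF/(MTBF+MTTR) = 13196/(13196+26.5) = 0.997996
Series availability: 0.995219 × 0.997996 = 0.99322

0.99322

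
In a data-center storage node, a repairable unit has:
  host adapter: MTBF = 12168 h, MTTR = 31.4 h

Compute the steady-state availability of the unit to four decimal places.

A(host adapter) = MTBF/(MTBF+MTTR) = 12168/(12168+31.4) = 0.9974

0.9974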